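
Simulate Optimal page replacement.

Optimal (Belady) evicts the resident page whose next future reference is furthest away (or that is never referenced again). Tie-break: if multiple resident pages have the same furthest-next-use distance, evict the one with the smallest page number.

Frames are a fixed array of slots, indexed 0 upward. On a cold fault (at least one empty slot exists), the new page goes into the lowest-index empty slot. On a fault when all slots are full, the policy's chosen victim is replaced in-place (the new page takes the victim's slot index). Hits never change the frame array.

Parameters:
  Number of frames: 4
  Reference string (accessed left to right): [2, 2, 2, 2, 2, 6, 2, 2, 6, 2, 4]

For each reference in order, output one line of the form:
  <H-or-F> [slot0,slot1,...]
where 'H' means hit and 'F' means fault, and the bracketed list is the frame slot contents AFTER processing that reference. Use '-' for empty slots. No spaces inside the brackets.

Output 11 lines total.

F [2,-,-,-]
H [2,-,-,-]
H [2,-,-,-]
H [2,-,-,-]
H [2,-,-,-]
F [2,6,-,-]
H [2,6,-,-]
H [2,6,-,-]
H [2,6,-,-]
H [2,6,-,-]
F [2,6,4,-]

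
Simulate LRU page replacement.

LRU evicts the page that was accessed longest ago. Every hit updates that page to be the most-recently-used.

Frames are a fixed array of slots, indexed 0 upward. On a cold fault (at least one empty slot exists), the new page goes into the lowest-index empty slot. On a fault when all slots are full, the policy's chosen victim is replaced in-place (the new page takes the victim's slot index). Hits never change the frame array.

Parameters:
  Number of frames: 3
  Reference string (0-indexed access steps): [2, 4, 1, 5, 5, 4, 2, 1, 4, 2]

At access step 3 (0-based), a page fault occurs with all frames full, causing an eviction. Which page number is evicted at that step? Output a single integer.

Step 0: ref 2 -> FAULT, frames=[2,-,-]
Step 1: ref 4 -> FAULT, frames=[2,4,-]
Step 2: ref 1 -> FAULT, frames=[2,4,1]
Step 3: ref 5 -> FAULT, evict 2, frames=[5,4,1]
At step 3: evicted page 2

Answer: 2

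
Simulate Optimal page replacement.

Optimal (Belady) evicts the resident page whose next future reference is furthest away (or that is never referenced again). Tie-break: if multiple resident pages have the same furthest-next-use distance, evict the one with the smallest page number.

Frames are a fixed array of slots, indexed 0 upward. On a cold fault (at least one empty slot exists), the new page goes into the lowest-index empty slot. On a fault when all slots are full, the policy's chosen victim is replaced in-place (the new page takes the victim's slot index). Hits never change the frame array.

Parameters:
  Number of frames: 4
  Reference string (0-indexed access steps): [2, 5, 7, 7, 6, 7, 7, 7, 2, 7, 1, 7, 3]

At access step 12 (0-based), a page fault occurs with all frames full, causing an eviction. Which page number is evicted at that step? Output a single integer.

Step 0: ref 2 -> FAULT, frames=[2,-,-,-]
Step 1: ref 5 -> FAULT, frames=[2,5,-,-]
Step 2: ref 7 -> FAULT, frames=[2,5,7,-]
Step 3: ref 7 -> HIT, frames=[2,5,7,-]
Step 4: ref 6 -> FAULT, frames=[2,5,7,6]
Step 5: ref 7 -> HIT, frames=[2,5,7,6]
Step 6: ref 7 -> HIT, frames=[2,5,7,6]
Step 7: ref 7 -> HIT, frames=[2,5,7,6]
Step 8: ref 2 -> HIT, frames=[2,5,7,6]
Step 9: ref 7 -> HIT, frames=[2,5,7,6]
Step 10: ref 1 -> FAULT, evict 2, frames=[1,5,7,6]
Step 11: ref 7 -> HIT, frames=[1,5,7,6]
Step 12: ref 3 -> FAULT, evict 1, frames=[3,5,7,6]
At step 12: evicted page 1

Answer: 1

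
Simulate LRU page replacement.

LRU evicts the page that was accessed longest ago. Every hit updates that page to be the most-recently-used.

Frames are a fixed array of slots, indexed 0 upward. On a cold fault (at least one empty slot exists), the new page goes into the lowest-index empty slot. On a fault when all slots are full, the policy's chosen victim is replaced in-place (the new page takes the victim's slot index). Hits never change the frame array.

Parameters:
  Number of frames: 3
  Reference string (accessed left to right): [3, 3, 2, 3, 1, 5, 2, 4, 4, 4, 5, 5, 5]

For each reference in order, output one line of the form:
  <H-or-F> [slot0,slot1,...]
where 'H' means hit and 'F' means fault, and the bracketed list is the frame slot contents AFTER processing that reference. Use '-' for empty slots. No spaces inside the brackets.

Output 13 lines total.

F [3,-,-]
H [3,-,-]
F [3,2,-]
H [3,2,-]
F [3,2,1]
F [3,5,1]
F [2,5,1]
F [2,5,4]
H [2,5,4]
H [2,5,4]
H [2,5,4]
H [2,5,4]
H [2,5,4]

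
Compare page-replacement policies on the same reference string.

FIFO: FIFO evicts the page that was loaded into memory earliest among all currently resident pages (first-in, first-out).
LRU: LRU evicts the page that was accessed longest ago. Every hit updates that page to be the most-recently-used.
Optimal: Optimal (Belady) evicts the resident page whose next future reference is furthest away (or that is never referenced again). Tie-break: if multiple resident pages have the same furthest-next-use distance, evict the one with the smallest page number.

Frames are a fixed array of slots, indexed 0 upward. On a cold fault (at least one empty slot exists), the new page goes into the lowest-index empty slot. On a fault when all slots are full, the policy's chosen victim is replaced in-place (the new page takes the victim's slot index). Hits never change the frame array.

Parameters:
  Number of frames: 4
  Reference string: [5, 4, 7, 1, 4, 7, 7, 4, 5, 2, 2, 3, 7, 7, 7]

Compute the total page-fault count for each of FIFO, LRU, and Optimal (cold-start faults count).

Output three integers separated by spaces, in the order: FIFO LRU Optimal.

--- FIFO ---
  step 0: ref 5 -> FAULT, frames=[5,-,-,-] (faults so far: 1)
  step 1: ref 4 -> FAULT, frames=[5,4,-,-] (faults so far: 2)
  step 2: ref 7 -> FAULT, frames=[5,4,7,-] (faults so far: 3)
  step 3: ref 1 -> FAULT, frames=[5,4,7,1] (faults so far: 4)
  step 4: ref 4 -> HIT, frames=[5,4,7,1] (faults so far: 4)
  step 5: ref 7 -> HIT, frames=[5,4,7,1] (faults so far: 4)
  step 6: ref 7 -> HIT, frames=[5,4,7,1] (faults so far: 4)
  step 7: ref 4 -> HIT, frames=[5,4,7,1] (faults so far: 4)
  step 8: ref 5 -> HIT, frames=[5,4,7,1] (faults so far: 4)
  step 9: ref 2 -> FAULT, evict 5, frames=[2,4,7,1] (faults so far: 5)
  step 10: ref 2 -> HIT, frames=[2,4,7,1] (faults so far: 5)
  step 11: ref 3 -> FAULT, evict 4, frames=[2,3,7,1] (faults so far: 6)
  step 12: ref 7 -> HIT, frames=[2,3,7,1] (faults so far: 6)
  step 13: ref 7 -> HIT, frames=[2,3,7,1] (faults so far: 6)
  step 14: ref 7 -> HIT, frames=[2,3,7,1] (faults so far: 6)
  FIFO total faults: 6
--- LRU ---
  step 0: ref 5 -> FAULT, frames=[5,-,-,-] (faults so far: 1)
  step 1: ref 4 -> FAULT, frames=[5,4,-,-] (faults so far: 2)
  step 2: ref 7 -> FAULT, frames=[5,4,7,-] (faults so far: 3)
  step 3: ref 1 -> FAULT, frames=[5,4,7,1] (faults so far: 4)
  step 4: ref 4 -> HIT, frames=[5,4,7,1] (faults so far: 4)
  step 5: ref 7 -> HIT, frames=[5,4,7,1] (faults so far: 4)
  step 6: ref 7 -> HIT, frames=[5,4,7,1] (faults so far: 4)
  step 7: ref 4 -> HIT, frames=[5,4,7,1] (faults so far: 4)
  step 8: ref 5 -> HIT, frames=[5,4,7,1] (faults so far: 4)
  step 9: ref 2 -> FAULT, evict 1, frames=[5,4,7,2] (faults so far: 5)
  step 10: ref 2 -> HIT, frames=[5,4,7,2] (faults so far: 5)
  step 11: ref 3 -> FAULT, evict 7, frames=[5,4,3,2] (faults so far: 6)
  step 12: ref 7 -> FAULT, evict 4, frames=[5,7,3,2] (faults so far: 7)
  step 13: ref 7 -> HIT, frames=[5,7,3,2] (faults so far: 7)
  step 14: ref 7 -> HIT, frames=[5,7,3,2] (faults so far: 7)
  LRU total faults: 7
--- Optimal ---
  step 0: ref 5 -> FAULT, frames=[5,-,-,-] (faults so far: 1)
  step 1: ref 4 -> FAULT, frames=[5,4,-,-] (faults so far: 2)
  step 2: ref 7 -> FAULT, frames=[5,4,7,-] (faults so far: 3)
  step 3: ref 1 -> FAULT, frames=[5,4,7,1] (faults so far: 4)
  step 4: ref 4 -> HIT, frames=[5,4,7,1] (faults so far: 4)
  step 5: ref 7 -> HIT, frames=[5,4,7,1] (faults so far: 4)
  step 6: ref 7 -> HIT, frames=[5,4,7,1] (faults so far: 4)
  step 7: ref 4 -> HIT, frames=[5,4,7,1] (faults so far: 4)
  step 8: ref 5 -> HIT, frames=[5,4,7,1] (faults so far: 4)
  step 9: ref 2 -> FAULT, evict 1, frames=[5,4,7,2] (faults so far: 5)
  step 10: ref 2 -> HIT, frames=[5,4,7,2] (faults so far: 5)
  step 11: ref 3 -> FAULT, evict 2, frames=[5,4,7,3] (faults so far: 6)
  step 12: ref 7 -> HIT, frames=[5,4,7,3] (faults so far: 6)
  step 13: ref 7 -> HIT, frames=[5,4,7,3] (faults so far: 6)
  step 14: ref 7 -> HIT, frames=[5,4,7,3] (faults so far: 6)
  Optimal total faults: 6

Answer: 6 7 6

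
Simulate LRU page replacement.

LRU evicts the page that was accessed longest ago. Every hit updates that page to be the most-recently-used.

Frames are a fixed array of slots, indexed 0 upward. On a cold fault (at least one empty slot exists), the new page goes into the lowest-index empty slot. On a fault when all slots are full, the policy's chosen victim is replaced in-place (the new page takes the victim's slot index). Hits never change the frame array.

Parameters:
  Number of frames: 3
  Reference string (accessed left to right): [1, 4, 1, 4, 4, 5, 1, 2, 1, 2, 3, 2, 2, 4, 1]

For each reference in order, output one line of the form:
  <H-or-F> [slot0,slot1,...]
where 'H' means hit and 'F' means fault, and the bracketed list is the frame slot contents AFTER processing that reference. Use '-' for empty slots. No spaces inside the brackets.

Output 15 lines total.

F [1,-,-]
F [1,4,-]
H [1,4,-]
H [1,4,-]
H [1,4,-]
F [1,4,5]
H [1,4,5]
F [1,2,5]
H [1,2,5]
H [1,2,5]
F [1,2,3]
H [1,2,3]
H [1,2,3]
F [4,2,3]
F [4,2,1]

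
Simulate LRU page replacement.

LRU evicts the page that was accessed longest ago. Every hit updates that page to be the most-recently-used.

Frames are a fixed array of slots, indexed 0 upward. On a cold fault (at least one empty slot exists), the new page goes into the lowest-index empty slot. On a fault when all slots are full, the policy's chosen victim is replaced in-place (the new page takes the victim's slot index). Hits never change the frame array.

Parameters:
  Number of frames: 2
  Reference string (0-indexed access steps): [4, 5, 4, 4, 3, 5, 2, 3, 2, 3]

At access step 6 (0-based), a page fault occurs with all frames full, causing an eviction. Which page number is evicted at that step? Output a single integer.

Step 0: ref 4 -> FAULT, frames=[4,-]
Step 1: ref 5 -> FAULT, frames=[4,5]
Step 2: ref 4 -> HIT, frames=[4,5]
Step 3: ref 4 -> HIT, frames=[4,5]
Step 4: ref 3 -> FAULT, evict 5, frames=[4,3]
Step 5: ref 5 -> FAULT, evict 4, frames=[5,3]
Step 6: ref 2 -> FAULT, evict 3, frames=[5,2]
At step 6: evicted page 3

Answer: 3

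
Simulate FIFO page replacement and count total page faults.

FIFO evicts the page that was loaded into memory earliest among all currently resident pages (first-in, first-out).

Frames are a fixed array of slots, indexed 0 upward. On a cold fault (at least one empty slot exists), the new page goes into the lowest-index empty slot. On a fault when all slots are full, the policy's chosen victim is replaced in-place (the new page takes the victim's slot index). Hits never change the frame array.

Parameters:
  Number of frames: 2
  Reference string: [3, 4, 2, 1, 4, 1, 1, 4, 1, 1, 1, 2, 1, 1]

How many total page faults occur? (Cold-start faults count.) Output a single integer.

Answer: 7

Derivation:
Step 0: ref 3 → FAULT, frames=[3,-]
Step 1: ref 4 → FAULT, frames=[3,4]
Step 2: ref 2 → FAULT (evict 3), frames=[2,4]
Step 3: ref 1 → FAULT (evict 4), frames=[2,1]
Step 4: ref 4 → FAULT (evict 2), frames=[4,1]
Step 5: ref 1 → HIT, frames=[4,1]
Step 6: ref 1 → HIT, frames=[4,1]
Step 7: ref 4 → HIT, frames=[4,1]
Step 8: ref 1 → HIT, frames=[4,1]
Step 9: ref 1 → HIT, frames=[4,1]
Step 10: ref 1 → HIT, frames=[4,1]
Step 11: ref 2 → FAULT (evict 1), frames=[4,2]
Step 12: ref 1 → FAULT (evict 4), frames=[1,2]
Step 13: ref 1 → HIT, frames=[1,2]
Total faults: 7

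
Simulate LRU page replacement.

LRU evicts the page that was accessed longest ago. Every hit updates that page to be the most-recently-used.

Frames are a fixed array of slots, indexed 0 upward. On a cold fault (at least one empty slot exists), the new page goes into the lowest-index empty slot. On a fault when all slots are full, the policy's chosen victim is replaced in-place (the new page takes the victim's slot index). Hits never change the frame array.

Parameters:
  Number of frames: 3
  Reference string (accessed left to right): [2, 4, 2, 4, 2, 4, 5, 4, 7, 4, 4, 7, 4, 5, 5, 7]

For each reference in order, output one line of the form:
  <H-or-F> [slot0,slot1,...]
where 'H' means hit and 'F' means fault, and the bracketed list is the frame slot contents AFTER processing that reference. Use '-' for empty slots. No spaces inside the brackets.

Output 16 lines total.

F [2,-,-]
F [2,4,-]
H [2,4,-]
H [2,4,-]
H [2,4,-]
H [2,4,-]
F [2,4,5]
H [2,4,5]
F [7,4,5]
H [7,4,5]
H [7,4,5]
H [7,4,5]
H [7,4,5]
H [7,4,5]
H [7,4,5]
H [7,4,5]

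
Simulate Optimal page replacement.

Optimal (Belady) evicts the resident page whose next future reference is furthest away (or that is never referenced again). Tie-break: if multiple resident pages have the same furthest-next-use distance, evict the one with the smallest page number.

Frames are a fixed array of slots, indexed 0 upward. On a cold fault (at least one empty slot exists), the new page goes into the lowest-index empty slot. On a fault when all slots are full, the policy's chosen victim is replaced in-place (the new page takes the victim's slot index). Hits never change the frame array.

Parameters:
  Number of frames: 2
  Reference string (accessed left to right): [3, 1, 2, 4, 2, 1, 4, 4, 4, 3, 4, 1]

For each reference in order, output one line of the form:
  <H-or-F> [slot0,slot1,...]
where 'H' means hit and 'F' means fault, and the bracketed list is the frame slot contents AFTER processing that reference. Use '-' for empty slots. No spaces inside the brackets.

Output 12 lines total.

F [3,-]
F [3,1]
F [2,1]
F [2,4]
H [2,4]
F [1,4]
H [1,4]
H [1,4]
H [1,4]
F [3,4]
H [3,4]
F [1,4]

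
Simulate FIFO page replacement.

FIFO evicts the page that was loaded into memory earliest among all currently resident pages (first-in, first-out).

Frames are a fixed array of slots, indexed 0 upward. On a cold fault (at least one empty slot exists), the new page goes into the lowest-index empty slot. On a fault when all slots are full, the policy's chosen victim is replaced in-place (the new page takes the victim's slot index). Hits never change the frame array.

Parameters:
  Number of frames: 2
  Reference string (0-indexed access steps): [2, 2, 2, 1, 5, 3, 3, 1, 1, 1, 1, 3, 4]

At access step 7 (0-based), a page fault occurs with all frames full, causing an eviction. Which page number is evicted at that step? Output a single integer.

Answer: 5

Derivation:
Step 0: ref 2 -> FAULT, frames=[2,-]
Step 1: ref 2 -> HIT, frames=[2,-]
Step 2: ref 2 -> HIT, frames=[2,-]
Step 3: ref 1 -> FAULT, frames=[2,1]
Step 4: ref 5 -> FAULT, evict 2, frames=[5,1]
Step 5: ref 3 -> FAULT, evict 1, frames=[5,3]
Step 6: ref 3 -> HIT, frames=[5,3]
Step 7: ref 1 -> FAULT, evict 5, frames=[1,3]
At step 7: evicted page 5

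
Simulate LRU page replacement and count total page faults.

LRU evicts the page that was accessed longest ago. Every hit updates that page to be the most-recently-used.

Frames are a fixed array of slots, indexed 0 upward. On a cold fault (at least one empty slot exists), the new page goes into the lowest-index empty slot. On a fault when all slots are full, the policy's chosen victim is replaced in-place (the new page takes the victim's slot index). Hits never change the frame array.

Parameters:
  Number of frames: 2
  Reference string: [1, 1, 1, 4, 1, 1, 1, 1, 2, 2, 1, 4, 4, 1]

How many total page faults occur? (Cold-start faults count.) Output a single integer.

Step 0: ref 1 → FAULT, frames=[1,-]
Step 1: ref 1 → HIT, frames=[1,-]
Step 2: ref 1 → HIT, frames=[1,-]
Step 3: ref 4 → FAULT, frames=[1,4]
Step 4: ref 1 → HIT, frames=[1,4]
Step 5: ref 1 → HIT, frames=[1,4]
Step 6: ref 1 → HIT, frames=[1,4]
Step 7: ref 1 → HIT, frames=[1,4]
Step 8: ref 2 → FAULT (evict 4), frames=[1,2]
Step 9: ref 2 → HIT, frames=[1,2]
Step 10: ref 1 → HIT, frames=[1,2]
Step 11: ref 4 → FAULT (evict 2), frames=[1,4]
Step 12: ref 4 → HIT, frames=[1,4]
Step 13: ref 1 → HIT, frames=[1,4]
Total faults: 4

Answer: 4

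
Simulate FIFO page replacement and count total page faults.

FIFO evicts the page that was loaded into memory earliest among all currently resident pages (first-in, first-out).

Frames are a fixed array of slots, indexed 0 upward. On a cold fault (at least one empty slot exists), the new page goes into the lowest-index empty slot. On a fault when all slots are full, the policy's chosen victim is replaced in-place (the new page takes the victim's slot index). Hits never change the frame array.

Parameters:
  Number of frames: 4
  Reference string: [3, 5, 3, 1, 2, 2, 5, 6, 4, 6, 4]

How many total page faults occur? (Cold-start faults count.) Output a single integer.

Step 0: ref 3 → FAULT, frames=[3,-,-,-]
Step 1: ref 5 → FAULT, frames=[3,5,-,-]
Step 2: ref 3 → HIT, frames=[3,5,-,-]
Step 3: ref 1 → FAULT, frames=[3,5,1,-]
Step 4: ref 2 → FAULT, frames=[3,5,1,2]
Step 5: ref 2 → HIT, frames=[3,5,1,2]
Step 6: ref 5 → HIT, frames=[3,5,1,2]
Step 7: ref 6 → FAULT (evict 3), frames=[6,5,1,2]
Step 8: ref 4 → FAULT (evict 5), frames=[6,4,1,2]
Step 9: ref 6 → HIT, frames=[6,4,1,2]
Step 10: ref 4 → HIT, frames=[6,4,1,2]
Total faults: 6

Answer: 6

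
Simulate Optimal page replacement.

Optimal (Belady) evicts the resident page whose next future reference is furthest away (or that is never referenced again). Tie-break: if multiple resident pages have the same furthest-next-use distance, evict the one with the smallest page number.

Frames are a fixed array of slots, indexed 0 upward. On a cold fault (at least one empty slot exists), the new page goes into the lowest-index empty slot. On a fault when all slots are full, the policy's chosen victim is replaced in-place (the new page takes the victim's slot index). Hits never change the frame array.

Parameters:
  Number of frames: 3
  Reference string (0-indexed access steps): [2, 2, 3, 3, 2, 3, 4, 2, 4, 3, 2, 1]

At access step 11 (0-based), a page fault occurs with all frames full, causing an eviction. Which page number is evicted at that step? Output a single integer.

Step 0: ref 2 -> FAULT, frames=[2,-,-]
Step 1: ref 2 -> HIT, frames=[2,-,-]
Step 2: ref 3 -> FAULT, frames=[2,3,-]
Step 3: ref 3 -> HIT, frames=[2,3,-]
Step 4: ref 2 -> HIT, frames=[2,3,-]
Step 5: ref 3 -> HIT, frames=[2,3,-]
Step 6: ref 4 -> FAULT, frames=[2,3,4]
Step 7: ref 2 -> HIT, frames=[2,3,4]
Step 8: ref 4 -> HIT, frames=[2,3,4]
Step 9: ref 3 -> HIT, frames=[2,3,4]
Step 10: ref 2 -> HIT, frames=[2,3,4]
Step 11: ref 1 -> FAULT, evict 2, frames=[1,3,4]
At step 11: evicted page 2

Answer: 2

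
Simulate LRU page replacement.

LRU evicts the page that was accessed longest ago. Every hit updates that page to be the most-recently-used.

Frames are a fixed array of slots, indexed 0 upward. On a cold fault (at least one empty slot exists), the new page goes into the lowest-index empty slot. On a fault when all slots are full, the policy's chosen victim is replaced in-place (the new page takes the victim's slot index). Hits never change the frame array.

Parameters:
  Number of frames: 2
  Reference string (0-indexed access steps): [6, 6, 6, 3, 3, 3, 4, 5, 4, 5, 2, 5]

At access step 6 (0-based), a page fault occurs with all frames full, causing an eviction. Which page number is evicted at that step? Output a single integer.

Step 0: ref 6 -> FAULT, frames=[6,-]
Step 1: ref 6 -> HIT, frames=[6,-]
Step 2: ref 6 -> HIT, frames=[6,-]
Step 3: ref 3 -> FAULT, frames=[6,3]
Step 4: ref 3 -> HIT, frames=[6,3]
Step 5: ref 3 -> HIT, frames=[6,3]
Step 6: ref 4 -> FAULT, evict 6, frames=[4,3]
At step 6: evicted page 6

Answer: 6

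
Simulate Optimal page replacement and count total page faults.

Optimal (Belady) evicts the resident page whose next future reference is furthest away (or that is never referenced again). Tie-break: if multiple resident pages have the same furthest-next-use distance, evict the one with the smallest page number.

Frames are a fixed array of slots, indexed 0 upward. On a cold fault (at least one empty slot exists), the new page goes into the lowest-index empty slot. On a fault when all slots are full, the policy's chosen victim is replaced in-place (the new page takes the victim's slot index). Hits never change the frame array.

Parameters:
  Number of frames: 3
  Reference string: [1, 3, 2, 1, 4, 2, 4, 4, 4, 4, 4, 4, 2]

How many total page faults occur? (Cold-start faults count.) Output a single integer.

Step 0: ref 1 → FAULT, frames=[1,-,-]
Step 1: ref 3 → FAULT, frames=[1,3,-]
Step 2: ref 2 → FAULT, frames=[1,3,2]
Step 3: ref 1 → HIT, frames=[1,3,2]
Step 4: ref 4 → FAULT (evict 1), frames=[4,3,2]
Step 5: ref 2 → HIT, frames=[4,3,2]
Step 6: ref 4 → HIT, frames=[4,3,2]
Step 7: ref 4 → HIT, frames=[4,3,2]
Step 8: ref 4 → HIT, frames=[4,3,2]
Step 9: ref 4 → HIT, frames=[4,3,2]
Step 10: ref 4 → HIT, frames=[4,3,2]
Step 11: ref 4 → HIT, frames=[4,3,2]
Step 12: ref 2 → HIT, frames=[4,3,2]
Total faults: 4

Answer: 4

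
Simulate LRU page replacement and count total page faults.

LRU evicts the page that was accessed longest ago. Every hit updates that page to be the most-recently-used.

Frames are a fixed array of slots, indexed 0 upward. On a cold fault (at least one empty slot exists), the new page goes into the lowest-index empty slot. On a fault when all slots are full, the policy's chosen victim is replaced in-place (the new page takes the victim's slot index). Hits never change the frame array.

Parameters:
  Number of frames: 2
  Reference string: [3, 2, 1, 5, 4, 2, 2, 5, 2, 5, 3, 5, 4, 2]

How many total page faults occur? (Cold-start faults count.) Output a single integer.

Answer: 10

Derivation:
Step 0: ref 3 → FAULT, frames=[3,-]
Step 1: ref 2 → FAULT, frames=[3,2]
Step 2: ref 1 → FAULT (evict 3), frames=[1,2]
Step 3: ref 5 → FAULT (evict 2), frames=[1,5]
Step 4: ref 4 → FAULT (evict 1), frames=[4,5]
Step 5: ref 2 → FAULT (evict 5), frames=[4,2]
Step 6: ref 2 → HIT, frames=[4,2]
Step 7: ref 5 → FAULT (evict 4), frames=[5,2]
Step 8: ref 2 → HIT, frames=[5,2]
Step 9: ref 5 → HIT, frames=[5,2]
Step 10: ref 3 → FAULT (evict 2), frames=[5,3]
Step 11: ref 5 → HIT, frames=[5,3]
Step 12: ref 4 → FAULT (evict 3), frames=[5,4]
Step 13: ref 2 → FAULT (evict 5), frames=[2,4]
Total faults: 10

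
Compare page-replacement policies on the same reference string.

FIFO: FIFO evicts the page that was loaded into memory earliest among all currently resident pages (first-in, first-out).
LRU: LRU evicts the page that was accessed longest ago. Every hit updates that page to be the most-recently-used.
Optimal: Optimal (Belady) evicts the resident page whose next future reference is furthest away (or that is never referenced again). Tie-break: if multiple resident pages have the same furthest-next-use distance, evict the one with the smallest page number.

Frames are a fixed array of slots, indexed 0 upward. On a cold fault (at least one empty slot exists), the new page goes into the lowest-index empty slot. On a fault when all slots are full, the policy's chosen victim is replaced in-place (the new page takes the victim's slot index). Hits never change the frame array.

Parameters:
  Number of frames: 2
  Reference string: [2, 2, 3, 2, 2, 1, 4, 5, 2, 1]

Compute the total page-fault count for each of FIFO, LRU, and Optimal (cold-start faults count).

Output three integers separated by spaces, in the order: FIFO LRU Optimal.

Answer: 7 7 6

Derivation:
--- FIFO ---
  step 0: ref 2 -> FAULT, frames=[2,-] (faults so far: 1)
  step 1: ref 2 -> HIT, frames=[2,-] (faults so far: 1)
  step 2: ref 3 -> FAULT, frames=[2,3] (faults so far: 2)
  step 3: ref 2 -> HIT, frames=[2,3] (faults so far: 2)
  step 4: ref 2 -> HIT, frames=[2,3] (faults so far: 2)
  step 5: ref 1 -> FAULT, evict 2, frames=[1,3] (faults so far: 3)
  step 6: ref 4 -> FAULT, evict 3, frames=[1,4] (faults so far: 4)
  step 7: ref 5 -> FAULT, evict 1, frames=[5,4] (faults so far: 5)
  step 8: ref 2 -> FAULT, evict 4, frames=[5,2] (faults so far: 6)
  step 9: ref 1 -> FAULT, evict 5, frames=[1,2] (faults so far: 7)
  FIFO total faults: 7
--- LRU ---
  step 0: ref 2 -> FAULT, frames=[2,-] (faults so far: 1)
  step 1: ref 2 -> HIT, frames=[2,-] (faults so far: 1)
  step 2: ref 3 -> FAULT, frames=[2,3] (faults so far: 2)
  step 3: ref 2 -> HIT, frames=[2,3] (faults so far: 2)
  step 4: ref 2 -> HIT, frames=[2,3] (faults so far: 2)
  step 5: ref 1 -> FAULT, evict 3, frames=[2,1] (faults so far: 3)
  step 6: ref 4 -> FAULT, evict 2, frames=[4,1] (faults so far: 4)
  step 7: ref 5 -> FAULT, evict 1, frames=[4,5] (faults so far: 5)
  step 8: ref 2 -> FAULT, evict 4, frames=[2,5] (faults so far: 6)
  step 9: ref 1 -> FAULT, evict 5, frames=[2,1] (faults so far: 7)
  LRU total faults: 7
--- Optimal ---
  step 0: ref 2 -> FAULT, frames=[2,-] (faults so far: 1)
  step 1: ref 2 -> HIT, frames=[2,-] (faults so far: 1)
  step 2: ref 3 -> FAULT, frames=[2,3] (faults so far: 2)
  step 3: ref 2 -> HIT, frames=[2,3] (faults so far: 2)
  step 4: ref 2 -> HIT, frames=[2,3] (faults so far: 2)
  step 5: ref 1 -> FAULT, evict 3, frames=[2,1] (faults so far: 3)
  step 6: ref 4 -> FAULT, evict 1, frames=[2,4] (faults so far: 4)
  step 7: ref 5 -> FAULT, evict 4, frames=[2,5] (faults so far: 5)
  step 8: ref 2 -> HIT, frames=[2,5] (faults so far: 5)
  step 9: ref 1 -> FAULT, evict 2, frames=[1,5] (faults so far: 6)
  Optimal total faults: 6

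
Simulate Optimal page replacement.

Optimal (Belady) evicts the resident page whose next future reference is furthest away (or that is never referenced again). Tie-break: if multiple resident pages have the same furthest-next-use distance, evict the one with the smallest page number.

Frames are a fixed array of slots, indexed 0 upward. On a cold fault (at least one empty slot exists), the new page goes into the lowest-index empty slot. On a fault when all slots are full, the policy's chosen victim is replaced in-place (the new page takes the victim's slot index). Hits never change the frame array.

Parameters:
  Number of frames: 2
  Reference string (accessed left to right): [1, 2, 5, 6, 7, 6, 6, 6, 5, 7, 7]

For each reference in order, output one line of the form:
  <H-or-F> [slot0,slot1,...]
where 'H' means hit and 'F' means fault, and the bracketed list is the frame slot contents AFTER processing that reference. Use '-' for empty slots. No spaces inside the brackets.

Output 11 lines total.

F [1,-]
F [1,2]
F [5,2]
F [5,6]
F [7,6]
H [7,6]
H [7,6]
H [7,6]
F [7,5]
H [7,5]
H [7,5]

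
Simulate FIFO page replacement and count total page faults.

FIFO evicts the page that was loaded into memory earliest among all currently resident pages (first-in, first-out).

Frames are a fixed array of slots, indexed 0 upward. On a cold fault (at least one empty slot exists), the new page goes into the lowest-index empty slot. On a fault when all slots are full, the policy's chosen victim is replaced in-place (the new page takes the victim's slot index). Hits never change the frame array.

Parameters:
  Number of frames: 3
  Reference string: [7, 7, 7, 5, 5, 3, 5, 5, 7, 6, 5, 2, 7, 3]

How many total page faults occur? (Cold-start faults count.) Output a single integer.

Answer: 7

Derivation:
Step 0: ref 7 → FAULT, frames=[7,-,-]
Step 1: ref 7 → HIT, frames=[7,-,-]
Step 2: ref 7 → HIT, frames=[7,-,-]
Step 3: ref 5 → FAULT, frames=[7,5,-]
Step 4: ref 5 → HIT, frames=[7,5,-]
Step 5: ref 3 → FAULT, frames=[7,5,3]
Step 6: ref 5 → HIT, frames=[7,5,3]
Step 7: ref 5 → HIT, frames=[7,5,3]
Step 8: ref 7 → HIT, frames=[7,5,3]
Step 9: ref 6 → FAULT (evict 7), frames=[6,5,3]
Step 10: ref 5 → HIT, frames=[6,5,3]
Step 11: ref 2 → FAULT (evict 5), frames=[6,2,3]
Step 12: ref 7 → FAULT (evict 3), frames=[6,2,7]
Step 13: ref 3 → FAULT (evict 6), frames=[3,2,7]
Total faults: 7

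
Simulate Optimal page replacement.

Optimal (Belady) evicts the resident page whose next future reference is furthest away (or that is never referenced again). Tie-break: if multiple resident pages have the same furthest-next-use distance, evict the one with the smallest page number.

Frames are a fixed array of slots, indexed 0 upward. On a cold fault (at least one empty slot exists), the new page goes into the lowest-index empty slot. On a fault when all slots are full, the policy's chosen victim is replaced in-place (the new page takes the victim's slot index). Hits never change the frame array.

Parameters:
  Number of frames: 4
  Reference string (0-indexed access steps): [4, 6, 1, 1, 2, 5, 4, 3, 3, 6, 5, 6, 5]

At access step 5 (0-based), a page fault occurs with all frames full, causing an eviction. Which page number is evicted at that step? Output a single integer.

Answer: 1

Derivation:
Step 0: ref 4 -> FAULT, frames=[4,-,-,-]
Step 1: ref 6 -> FAULT, frames=[4,6,-,-]
Step 2: ref 1 -> FAULT, frames=[4,6,1,-]
Step 3: ref 1 -> HIT, frames=[4,6,1,-]
Step 4: ref 2 -> FAULT, frames=[4,6,1,2]
Step 5: ref 5 -> FAULT, evict 1, frames=[4,6,5,2]
At step 5: evicted page 1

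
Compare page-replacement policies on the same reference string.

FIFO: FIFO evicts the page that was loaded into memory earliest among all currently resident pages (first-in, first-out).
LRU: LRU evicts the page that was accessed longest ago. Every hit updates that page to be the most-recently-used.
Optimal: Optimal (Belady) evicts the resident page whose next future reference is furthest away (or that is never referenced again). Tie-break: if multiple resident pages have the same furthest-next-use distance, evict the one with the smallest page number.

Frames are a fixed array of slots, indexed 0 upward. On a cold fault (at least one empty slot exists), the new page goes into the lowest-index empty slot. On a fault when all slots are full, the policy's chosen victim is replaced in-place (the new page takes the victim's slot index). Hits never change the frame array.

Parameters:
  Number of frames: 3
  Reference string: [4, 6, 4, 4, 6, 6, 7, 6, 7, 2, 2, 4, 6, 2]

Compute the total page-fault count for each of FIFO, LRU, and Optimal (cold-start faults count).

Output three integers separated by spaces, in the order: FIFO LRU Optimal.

Answer: 6 6 4

Derivation:
--- FIFO ---
  step 0: ref 4 -> FAULT, frames=[4,-,-] (faults so far: 1)
  step 1: ref 6 -> FAULT, frames=[4,6,-] (faults so far: 2)
  step 2: ref 4 -> HIT, frames=[4,6,-] (faults so far: 2)
  step 3: ref 4 -> HIT, frames=[4,6,-] (faults so far: 2)
  step 4: ref 6 -> HIT, frames=[4,6,-] (faults so far: 2)
  step 5: ref 6 -> HIT, frames=[4,6,-] (faults so far: 2)
  step 6: ref 7 -> FAULT, frames=[4,6,7] (faults so far: 3)
  step 7: ref 6 -> HIT, frames=[4,6,7] (faults so far: 3)
  step 8: ref 7 -> HIT, frames=[4,6,7] (faults so far: 3)
  step 9: ref 2 -> FAULT, evict 4, frames=[2,6,7] (faults so far: 4)
  step 10: ref 2 -> HIT, frames=[2,6,7] (faults so far: 4)
  step 11: ref 4 -> FAULT, evict 6, frames=[2,4,7] (faults so far: 5)
  step 12: ref 6 -> FAULT, evict 7, frames=[2,4,6] (faults so far: 6)
  step 13: ref 2 -> HIT, frames=[2,4,6] (faults so far: 6)
  FIFO total faults: 6
--- LRU ---
  step 0: ref 4 -> FAULT, frames=[4,-,-] (faults so far: 1)
  step 1: ref 6 -> FAULT, frames=[4,6,-] (faults so far: 2)
  step 2: ref 4 -> HIT, frames=[4,6,-] (faults so far: 2)
  step 3: ref 4 -> HIT, frames=[4,6,-] (faults so far: 2)
  step 4: ref 6 -> HIT, frames=[4,6,-] (faults so far: 2)
  step 5: ref 6 -> HIT, frames=[4,6,-] (faults so far: 2)
  step 6: ref 7 -> FAULT, frames=[4,6,7] (faults so far: 3)
  step 7: ref 6 -> HIT, frames=[4,6,7] (faults so far: 3)
  step 8: ref 7 -> HIT, frames=[4,6,7] (faults so far: 3)
  step 9: ref 2 -> FAULT, evict 4, frames=[2,6,7] (faults so far: 4)
  step 10: ref 2 -> HIT, frames=[2,6,7] (faults so far: 4)
  step 11: ref 4 -> FAULT, evict 6, frames=[2,4,7] (faults so far: 5)
  step 12: ref 6 -> FAULT, evict 7, frames=[2,4,6] (faults so far: 6)
  step 13: ref 2 -> HIT, frames=[2,4,6] (faults so far: 6)
  LRU total faults: 6
--- Optimal ---
  step 0: ref 4 -> FAULT, frames=[4,-,-] (faults so far: 1)
  step 1: ref 6 -> FAULT, frames=[4,6,-] (faults so far: 2)
  step 2: ref 4 -> HIT, frames=[4,6,-] (faults so far: 2)
  step 3: ref 4 -> HIT, frames=[4,6,-] (faults so far: 2)
  step 4: ref 6 -> HIT, frames=[4,6,-] (faults so far: 2)
  step 5: ref 6 -> HIT, frames=[4,6,-] (faults so far: 2)
  step 6: ref 7 -> FAULT, frames=[4,6,7] (faults so far: 3)
  step 7: ref 6 -> HIT, frames=[4,6,7] (faults so far: 3)
  step 8: ref 7 -> HIT, frames=[4,6,7] (faults so far: 3)
  step 9: ref 2 -> FAULT, evict 7, frames=[4,6,2] (faults so far: 4)
  step 10: ref 2 -> HIT, frames=[4,6,2] (faults so far: 4)
  step 11: ref 4 -> HIT, frames=[4,6,2] (faults so far: 4)
  step 12: ref 6 -> HIT, frames=[4,6,2] (faults so far: 4)
  step 13: ref 2 -> HIT, frames=[4,6,2] (faults so far: 4)
  Optimal total faults: 4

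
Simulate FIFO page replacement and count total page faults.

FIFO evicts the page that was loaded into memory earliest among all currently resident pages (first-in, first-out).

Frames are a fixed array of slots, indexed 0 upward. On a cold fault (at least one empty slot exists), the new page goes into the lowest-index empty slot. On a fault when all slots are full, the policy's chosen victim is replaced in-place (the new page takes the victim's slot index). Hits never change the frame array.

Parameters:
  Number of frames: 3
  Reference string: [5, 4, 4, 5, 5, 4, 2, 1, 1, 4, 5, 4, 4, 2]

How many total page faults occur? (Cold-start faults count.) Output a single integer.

Answer: 7

Derivation:
Step 0: ref 5 → FAULT, frames=[5,-,-]
Step 1: ref 4 → FAULT, frames=[5,4,-]
Step 2: ref 4 → HIT, frames=[5,4,-]
Step 3: ref 5 → HIT, frames=[5,4,-]
Step 4: ref 5 → HIT, frames=[5,4,-]
Step 5: ref 4 → HIT, frames=[5,4,-]
Step 6: ref 2 → FAULT, frames=[5,4,2]
Step 7: ref 1 → FAULT (evict 5), frames=[1,4,2]
Step 8: ref 1 → HIT, frames=[1,4,2]
Step 9: ref 4 → HIT, frames=[1,4,2]
Step 10: ref 5 → FAULT (evict 4), frames=[1,5,2]
Step 11: ref 4 → FAULT (evict 2), frames=[1,5,4]
Step 12: ref 4 → HIT, frames=[1,5,4]
Step 13: ref 2 → FAULT (evict 1), frames=[2,5,4]
Total faults: 7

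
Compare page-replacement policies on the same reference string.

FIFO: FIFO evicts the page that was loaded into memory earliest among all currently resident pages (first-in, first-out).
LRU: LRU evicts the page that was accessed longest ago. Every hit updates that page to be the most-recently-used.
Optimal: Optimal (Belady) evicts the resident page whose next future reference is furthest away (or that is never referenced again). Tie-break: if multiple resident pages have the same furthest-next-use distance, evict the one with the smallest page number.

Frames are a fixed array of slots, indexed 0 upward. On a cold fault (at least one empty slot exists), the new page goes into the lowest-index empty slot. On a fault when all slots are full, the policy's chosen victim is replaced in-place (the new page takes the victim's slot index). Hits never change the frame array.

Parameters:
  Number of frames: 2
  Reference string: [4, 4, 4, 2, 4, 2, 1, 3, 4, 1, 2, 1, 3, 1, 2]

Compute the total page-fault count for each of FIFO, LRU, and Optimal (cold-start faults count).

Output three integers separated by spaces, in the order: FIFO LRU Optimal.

Answer: 10 9 8

Derivation:
--- FIFO ---
  step 0: ref 4 -> FAULT, frames=[4,-] (faults so far: 1)
  step 1: ref 4 -> HIT, frames=[4,-] (faults so far: 1)
  step 2: ref 4 -> HIT, frames=[4,-] (faults so far: 1)
  step 3: ref 2 -> FAULT, frames=[4,2] (faults so far: 2)
  step 4: ref 4 -> HIT, frames=[4,2] (faults so far: 2)
  step 5: ref 2 -> HIT, frames=[4,2] (faults so far: 2)
  step 6: ref 1 -> FAULT, evict 4, frames=[1,2] (faults so far: 3)
  step 7: ref 3 -> FAULT, evict 2, frames=[1,3] (faults so far: 4)
  step 8: ref 4 -> FAULT, evict 1, frames=[4,3] (faults so far: 5)
  step 9: ref 1 -> FAULT, evict 3, frames=[4,1] (faults so far: 6)
  step 10: ref 2 -> FAULT, evict 4, frames=[2,1] (faults so far: 7)
  step 11: ref 1 -> HIT, frames=[2,1] (faults so far: 7)
  step 12: ref 3 -> FAULT, evict 1, frames=[2,3] (faults so far: 8)
  step 13: ref 1 -> FAULT, evict 2, frames=[1,3] (faults so far: 9)
  step 14: ref 2 -> FAULT, evict 3, frames=[1,2] (faults so far: 10)
  FIFO total faults: 10
--- LRU ---
  step 0: ref 4 -> FAULT, frames=[4,-] (faults so far: 1)
  step 1: ref 4 -> HIT, frames=[4,-] (faults so far: 1)
  step 2: ref 4 -> HIT, frames=[4,-] (faults so far: 1)
  step 3: ref 2 -> FAULT, frames=[4,2] (faults so far: 2)
  step 4: ref 4 -> HIT, frames=[4,2] (faults so far: 2)
  step 5: ref 2 -> HIT, frames=[4,2] (faults so far: 2)
  step 6: ref 1 -> FAULT, evict 4, frames=[1,2] (faults so far: 3)
  step 7: ref 3 -> FAULT, evict 2, frames=[1,3] (faults so far: 4)
  step 8: ref 4 -> FAULT, evict 1, frames=[4,3] (faults so far: 5)
  step 9: ref 1 -> FAULT, evict 3, frames=[4,1] (faults so far: 6)
  step 10: ref 2 -> FAULT, evict 4, frames=[2,1] (faults so far: 7)
  step 11: ref 1 -> HIT, frames=[2,1] (faults so far: 7)
  step 12: ref 3 -> FAULT, evict 2, frames=[3,1] (faults so far: 8)
  step 13: ref 1 -> HIT, frames=[3,1] (faults so far: 8)
  step 14: ref 2 -> FAULT, evict 3, frames=[2,1] (faults so far: 9)
  LRU total faults: 9
--- Optimal ---
  step 0: ref 4 -> FAULT, frames=[4,-] (faults so far: 1)
  step 1: ref 4 -> HIT, frames=[4,-] (faults so far: 1)
  step 2: ref 4 -> HIT, frames=[4,-] (faults so far: 1)
  step 3: ref 2 -> FAULT, frames=[4,2] (faults so far: 2)
  step 4: ref 4 -> HIT, frames=[4,2] (faults so far: 2)
  step 5: ref 2 -> HIT, frames=[4,2] (faults so far: 2)
  step 6: ref 1 -> FAULT, evict 2, frames=[4,1] (faults so far: 3)
  step 7: ref 3 -> FAULT, evict 1, frames=[4,3] (faults so far: 4)
  step 8: ref 4 -> HIT, frames=[4,3] (faults so far: 4)
  step 9: ref 1 -> FAULT, evict 4, frames=[1,3] (faults so far: 5)
  step 10: ref 2 -> FAULT, evict 3, frames=[1,2] (faults so far: 6)
  step 11: ref 1 -> HIT, frames=[1,2] (faults so far: 6)
  step 12: ref 3 -> FAULT, evict 2, frames=[1,3] (faults so far: 7)
  step 13: ref 1 -> HIT, frames=[1,3] (faults so far: 7)
  step 14: ref 2 -> FAULT, evict 1, frames=[2,3] (faults so far: 8)
  Optimal total faults: 8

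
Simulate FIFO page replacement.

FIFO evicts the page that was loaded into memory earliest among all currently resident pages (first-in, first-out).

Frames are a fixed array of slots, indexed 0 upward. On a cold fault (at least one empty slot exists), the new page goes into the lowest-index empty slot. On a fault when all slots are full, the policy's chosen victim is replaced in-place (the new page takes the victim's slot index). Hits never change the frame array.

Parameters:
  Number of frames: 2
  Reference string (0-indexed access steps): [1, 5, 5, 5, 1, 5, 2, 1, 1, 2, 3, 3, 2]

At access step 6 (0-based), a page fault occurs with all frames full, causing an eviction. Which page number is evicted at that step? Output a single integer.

Answer: 1

Derivation:
Step 0: ref 1 -> FAULT, frames=[1,-]
Step 1: ref 5 -> FAULT, frames=[1,5]
Step 2: ref 5 -> HIT, frames=[1,5]
Step 3: ref 5 -> HIT, frames=[1,5]
Step 4: ref 1 -> HIT, frames=[1,5]
Step 5: ref 5 -> HIT, frames=[1,5]
Step 6: ref 2 -> FAULT, evict 1, frames=[2,5]
At step 6: evicted page 1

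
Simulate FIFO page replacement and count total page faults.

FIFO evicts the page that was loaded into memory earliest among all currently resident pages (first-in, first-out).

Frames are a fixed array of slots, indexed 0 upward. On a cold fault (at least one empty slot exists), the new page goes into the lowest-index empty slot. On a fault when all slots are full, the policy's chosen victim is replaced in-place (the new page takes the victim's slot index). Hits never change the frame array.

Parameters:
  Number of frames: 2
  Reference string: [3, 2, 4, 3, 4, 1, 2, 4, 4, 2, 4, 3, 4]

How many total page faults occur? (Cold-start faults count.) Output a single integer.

Answer: 8

Derivation:
Step 0: ref 3 → FAULT, frames=[3,-]
Step 1: ref 2 → FAULT, frames=[3,2]
Step 2: ref 4 → FAULT (evict 3), frames=[4,2]
Step 3: ref 3 → FAULT (evict 2), frames=[4,3]
Step 4: ref 4 → HIT, frames=[4,3]
Step 5: ref 1 → FAULT (evict 4), frames=[1,3]
Step 6: ref 2 → FAULT (evict 3), frames=[1,2]
Step 7: ref 4 → FAULT (evict 1), frames=[4,2]
Step 8: ref 4 → HIT, frames=[4,2]
Step 9: ref 2 → HIT, frames=[4,2]
Step 10: ref 4 → HIT, frames=[4,2]
Step 11: ref 3 → FAULT (evict 2), frames=[4,3]
Step 12: ref 4 → HIT, frames=[4,3]
Total faults: 8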